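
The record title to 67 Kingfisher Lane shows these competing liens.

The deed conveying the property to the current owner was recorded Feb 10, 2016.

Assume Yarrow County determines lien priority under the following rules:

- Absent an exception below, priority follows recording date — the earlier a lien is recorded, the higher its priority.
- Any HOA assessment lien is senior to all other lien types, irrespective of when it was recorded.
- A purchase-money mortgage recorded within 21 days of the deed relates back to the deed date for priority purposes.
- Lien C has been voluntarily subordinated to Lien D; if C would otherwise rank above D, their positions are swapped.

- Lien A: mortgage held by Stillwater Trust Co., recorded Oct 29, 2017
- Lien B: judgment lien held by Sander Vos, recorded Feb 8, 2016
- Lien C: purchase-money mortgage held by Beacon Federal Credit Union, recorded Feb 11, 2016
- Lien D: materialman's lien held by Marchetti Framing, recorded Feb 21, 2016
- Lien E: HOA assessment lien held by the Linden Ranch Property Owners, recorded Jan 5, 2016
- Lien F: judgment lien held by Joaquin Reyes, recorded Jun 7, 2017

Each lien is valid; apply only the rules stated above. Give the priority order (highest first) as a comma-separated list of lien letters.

Effective dates: C's effective date is the deed date, Feb 10, 2016.
As an HOA assessment lien, E is senior to every other lien.
Remaining liens by effective date: B (Feb 8, 2016), C (Feb 10, 2016), D (Feb 21, 2016), F (Jun 7, 2017), A (Oct 29, 2017).
C would otherwise be senior to D, so under the subordination agreement C and D exchange positions.

E, B, D, C, F, A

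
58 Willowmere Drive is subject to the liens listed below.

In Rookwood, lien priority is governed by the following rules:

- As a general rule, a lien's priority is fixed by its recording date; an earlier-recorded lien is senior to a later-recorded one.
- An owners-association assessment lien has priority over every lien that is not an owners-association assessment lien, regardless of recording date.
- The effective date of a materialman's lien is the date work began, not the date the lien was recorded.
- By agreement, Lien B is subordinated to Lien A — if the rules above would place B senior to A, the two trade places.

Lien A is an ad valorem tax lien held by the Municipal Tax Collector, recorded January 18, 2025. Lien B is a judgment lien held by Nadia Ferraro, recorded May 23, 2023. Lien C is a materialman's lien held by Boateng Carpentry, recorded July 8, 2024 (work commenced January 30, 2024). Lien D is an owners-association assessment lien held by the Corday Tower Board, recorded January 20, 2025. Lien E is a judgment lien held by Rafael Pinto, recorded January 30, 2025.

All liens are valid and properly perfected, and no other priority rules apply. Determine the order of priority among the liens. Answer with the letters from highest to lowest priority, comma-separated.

Effective dates after the stated exceptions: C is treated as recorded January 30, 2024, the work-commencement date.
As an owners-association assessment lien, D is senior to every other lien.
Ordering the rest by effective date: B (May 23, 2023), C (January 30, 2024), A (January 18, 2025), E (January 30, 2025).
B would otherwise be senior to A, so under the subordination agreement B and A exchange positions.

D, A, C, B, E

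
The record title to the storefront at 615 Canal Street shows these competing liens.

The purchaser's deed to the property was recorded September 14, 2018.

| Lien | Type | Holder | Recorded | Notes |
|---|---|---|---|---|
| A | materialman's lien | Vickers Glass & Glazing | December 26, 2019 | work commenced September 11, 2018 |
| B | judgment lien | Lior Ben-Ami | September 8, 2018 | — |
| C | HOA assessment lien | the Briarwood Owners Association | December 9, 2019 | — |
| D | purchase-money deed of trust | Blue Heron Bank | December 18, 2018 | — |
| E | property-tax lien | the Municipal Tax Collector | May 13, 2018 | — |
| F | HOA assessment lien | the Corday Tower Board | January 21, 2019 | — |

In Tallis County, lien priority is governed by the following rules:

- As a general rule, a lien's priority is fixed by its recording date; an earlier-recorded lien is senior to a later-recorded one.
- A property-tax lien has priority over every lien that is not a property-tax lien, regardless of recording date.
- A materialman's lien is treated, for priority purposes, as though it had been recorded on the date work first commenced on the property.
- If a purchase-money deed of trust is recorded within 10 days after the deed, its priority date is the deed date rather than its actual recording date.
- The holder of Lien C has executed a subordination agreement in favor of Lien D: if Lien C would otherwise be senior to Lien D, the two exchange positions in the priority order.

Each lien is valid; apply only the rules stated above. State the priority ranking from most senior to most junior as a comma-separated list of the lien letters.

E, B, A, D, F, C

Adjusting effective dates: A's effective date is September 11, 2018, when work began; D missed the 10-day window (95 days after the deed), so its recording date stands.
E is a property-tax lien, so it outranks all other liens regardless of date.
Among the remaining liens, by effective date: B (September 8, 2018), A (September 11, 2018), D (December 18, 2018), F (January 21, 2019), C (December 9, 2019).
Since C is not senior to D, the subordination leaves the order unchanged.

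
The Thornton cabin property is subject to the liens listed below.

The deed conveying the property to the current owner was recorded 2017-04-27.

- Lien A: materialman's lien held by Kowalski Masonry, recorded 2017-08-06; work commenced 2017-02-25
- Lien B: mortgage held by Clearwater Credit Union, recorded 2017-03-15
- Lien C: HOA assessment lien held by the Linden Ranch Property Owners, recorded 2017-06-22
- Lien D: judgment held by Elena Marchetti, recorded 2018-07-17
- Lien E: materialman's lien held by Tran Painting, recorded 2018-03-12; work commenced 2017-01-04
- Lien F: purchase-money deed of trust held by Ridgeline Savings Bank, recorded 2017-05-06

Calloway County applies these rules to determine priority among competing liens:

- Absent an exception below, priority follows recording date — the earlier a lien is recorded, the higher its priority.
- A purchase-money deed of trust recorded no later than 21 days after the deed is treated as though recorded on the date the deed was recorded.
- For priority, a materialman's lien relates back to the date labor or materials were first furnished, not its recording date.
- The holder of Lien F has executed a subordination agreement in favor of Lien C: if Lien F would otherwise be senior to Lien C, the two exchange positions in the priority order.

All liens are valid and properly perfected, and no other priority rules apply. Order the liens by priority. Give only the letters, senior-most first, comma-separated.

E, A, B, C, F, D

Effective dates: A's effective date is 2017-02-25, when work began; E is treated as recorded 2017-01-04, the work-commencement date; F relates back to the deed date 2017-04-27.
By effective date: E (2017-01-04), A (2017-02-25), B (2017-03-15), F (2017-04-27), C (2017-06-22), D (2018-07-17).
The subordination applies — F was senior to C — so F and C swap.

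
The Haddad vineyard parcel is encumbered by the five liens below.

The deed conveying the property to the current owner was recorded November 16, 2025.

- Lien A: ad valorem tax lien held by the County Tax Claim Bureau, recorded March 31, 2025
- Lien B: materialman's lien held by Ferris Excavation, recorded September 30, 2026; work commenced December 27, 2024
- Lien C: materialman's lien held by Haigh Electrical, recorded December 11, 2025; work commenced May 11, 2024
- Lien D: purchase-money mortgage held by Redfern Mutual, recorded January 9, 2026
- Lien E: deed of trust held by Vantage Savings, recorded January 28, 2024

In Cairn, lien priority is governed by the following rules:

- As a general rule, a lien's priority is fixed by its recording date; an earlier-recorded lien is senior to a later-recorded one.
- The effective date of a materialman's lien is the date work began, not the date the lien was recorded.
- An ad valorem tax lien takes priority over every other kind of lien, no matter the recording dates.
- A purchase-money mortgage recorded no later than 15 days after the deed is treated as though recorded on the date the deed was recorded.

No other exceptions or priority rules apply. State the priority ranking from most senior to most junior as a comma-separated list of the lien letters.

First, effective dates: B's effective date is December 27, 2024, when work began; C's effective date is May 11, 2024, when work began; D was recorded 54 days after the deed, outside the 15-day window, so it keeps its recording date.
As an ad valorem tax lien, A is senior to every other lien.
Remaining liens by effective date: E (January 28, 2024), C (May 11, 2024), B (December 27, 2024), D (January 9, 2026).

A, E, C, B, D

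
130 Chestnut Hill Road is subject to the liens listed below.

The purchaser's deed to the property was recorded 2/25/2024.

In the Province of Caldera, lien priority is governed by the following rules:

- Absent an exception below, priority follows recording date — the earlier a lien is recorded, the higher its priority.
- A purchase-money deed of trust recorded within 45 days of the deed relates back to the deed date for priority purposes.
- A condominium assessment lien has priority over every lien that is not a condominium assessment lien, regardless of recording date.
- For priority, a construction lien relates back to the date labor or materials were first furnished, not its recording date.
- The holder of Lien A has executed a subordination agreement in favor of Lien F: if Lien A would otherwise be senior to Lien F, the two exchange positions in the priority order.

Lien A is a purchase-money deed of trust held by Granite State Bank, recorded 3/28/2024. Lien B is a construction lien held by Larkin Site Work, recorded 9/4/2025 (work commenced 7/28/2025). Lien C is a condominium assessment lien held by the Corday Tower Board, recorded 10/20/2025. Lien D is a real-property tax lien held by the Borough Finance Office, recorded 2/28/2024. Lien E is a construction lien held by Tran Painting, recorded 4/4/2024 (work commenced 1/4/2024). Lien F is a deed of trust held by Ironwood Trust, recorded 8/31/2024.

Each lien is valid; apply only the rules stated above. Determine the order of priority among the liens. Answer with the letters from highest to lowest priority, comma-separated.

C, E, F, D, A, B

Effective dates after the stated exceptions: A was recorded within the 45-day window, so its effective date is the deed date 2/25/2024; B's effective date is 7/28/2025, when work began; E relates back to 1/4/2024 (work commenced).
As a condominium assessment lien, C is senior to every other lien.
Among the remaining liens, by effective date: E (1/4/2024), A (2/25/2024), D (2/28/2024), F (8/31/2024), B (7/28/2025).
Because A would otherwise rank above F, the subordination swaps them.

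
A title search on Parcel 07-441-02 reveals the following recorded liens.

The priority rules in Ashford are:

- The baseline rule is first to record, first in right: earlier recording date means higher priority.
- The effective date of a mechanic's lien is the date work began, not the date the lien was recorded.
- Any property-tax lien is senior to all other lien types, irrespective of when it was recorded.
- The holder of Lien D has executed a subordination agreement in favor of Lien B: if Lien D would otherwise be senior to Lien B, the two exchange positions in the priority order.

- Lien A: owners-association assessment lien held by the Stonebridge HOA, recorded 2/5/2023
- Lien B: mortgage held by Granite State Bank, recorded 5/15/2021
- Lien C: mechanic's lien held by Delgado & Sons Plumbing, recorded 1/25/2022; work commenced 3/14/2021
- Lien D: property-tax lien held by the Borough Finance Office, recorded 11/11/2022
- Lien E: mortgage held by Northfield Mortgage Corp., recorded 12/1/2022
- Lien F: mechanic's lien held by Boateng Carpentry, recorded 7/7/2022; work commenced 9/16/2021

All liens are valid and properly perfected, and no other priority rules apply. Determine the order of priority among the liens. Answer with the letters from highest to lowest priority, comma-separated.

First, effective dates: C's effective date is 3/14/2021, when work began; F relates back to 9/16/2021 (work commenced).
D is a property-tax lien, so it outranks all other liens regardless of date.
Ordering the rest by effective date: C (3/14/2021), B (5/15/2021), F (9/16/2021), E (12/1/2022), A (2/5/2023).
D would otherwise be senior to B, so under the subordination agreement D and B exchange positions.

B, C, D, F, E, A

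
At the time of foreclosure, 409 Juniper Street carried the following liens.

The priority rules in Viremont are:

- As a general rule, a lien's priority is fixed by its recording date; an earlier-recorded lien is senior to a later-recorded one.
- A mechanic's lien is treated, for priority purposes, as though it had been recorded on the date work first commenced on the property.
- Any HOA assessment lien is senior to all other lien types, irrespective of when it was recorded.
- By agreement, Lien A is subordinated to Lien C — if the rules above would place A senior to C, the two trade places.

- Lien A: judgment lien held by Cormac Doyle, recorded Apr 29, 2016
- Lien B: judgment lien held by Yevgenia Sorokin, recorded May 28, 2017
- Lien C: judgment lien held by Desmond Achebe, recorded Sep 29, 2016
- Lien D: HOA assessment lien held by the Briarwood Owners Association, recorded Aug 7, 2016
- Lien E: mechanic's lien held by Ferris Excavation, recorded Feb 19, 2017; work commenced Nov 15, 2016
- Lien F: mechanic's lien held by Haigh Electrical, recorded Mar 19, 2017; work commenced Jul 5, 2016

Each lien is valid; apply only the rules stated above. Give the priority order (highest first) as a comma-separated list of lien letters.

D, C, F, A, E, B

Adjusting effective dates: E relates back to Nov 15, 2016 (work commenced); F is treated as recorded Jul 5, 2016, the work-commencement date.
As an HOA assessment lien, D is senior to every other lien.
The other liens, earliest effective date first: A (Apr 29, 2016), F (Jul 5, 2016), C (Sep 29, 2016), E (Nov 15, 2016), B (May 28, 2017).
Because A would otherwise rank above C, the subordination swaps them.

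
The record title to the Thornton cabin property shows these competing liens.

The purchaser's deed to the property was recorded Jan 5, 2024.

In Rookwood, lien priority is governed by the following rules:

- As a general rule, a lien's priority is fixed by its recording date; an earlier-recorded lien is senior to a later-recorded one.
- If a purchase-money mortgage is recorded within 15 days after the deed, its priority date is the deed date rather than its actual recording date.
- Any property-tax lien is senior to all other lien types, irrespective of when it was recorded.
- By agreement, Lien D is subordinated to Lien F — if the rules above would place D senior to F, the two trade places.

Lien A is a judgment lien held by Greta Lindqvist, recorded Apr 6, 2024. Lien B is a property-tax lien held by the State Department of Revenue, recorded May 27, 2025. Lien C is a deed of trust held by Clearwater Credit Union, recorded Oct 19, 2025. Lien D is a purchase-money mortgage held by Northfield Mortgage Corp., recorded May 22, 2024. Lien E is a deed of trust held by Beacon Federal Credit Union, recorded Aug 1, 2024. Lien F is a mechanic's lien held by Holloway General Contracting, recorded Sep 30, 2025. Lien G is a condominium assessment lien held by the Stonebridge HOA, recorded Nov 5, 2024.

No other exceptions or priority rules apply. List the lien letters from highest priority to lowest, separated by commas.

B, A, F, E, G, D, C

First, effective dates: D was recorded 138 days after the deed — beyond 15 days — so no relation-back applies.
B is a property-tax lien, so it outranks all other liens regardless of date.
Among the remaining liens, by effective date: A (Apr 6, 2024), D (May 22, 2024), E (Aug 1, 2024), G (Nov 5, 2024), F (Sep 30, 2025), C (Oct 19, 2025).
D would otherwise be senior to F, so under the subordination agreement D and F exchange positions.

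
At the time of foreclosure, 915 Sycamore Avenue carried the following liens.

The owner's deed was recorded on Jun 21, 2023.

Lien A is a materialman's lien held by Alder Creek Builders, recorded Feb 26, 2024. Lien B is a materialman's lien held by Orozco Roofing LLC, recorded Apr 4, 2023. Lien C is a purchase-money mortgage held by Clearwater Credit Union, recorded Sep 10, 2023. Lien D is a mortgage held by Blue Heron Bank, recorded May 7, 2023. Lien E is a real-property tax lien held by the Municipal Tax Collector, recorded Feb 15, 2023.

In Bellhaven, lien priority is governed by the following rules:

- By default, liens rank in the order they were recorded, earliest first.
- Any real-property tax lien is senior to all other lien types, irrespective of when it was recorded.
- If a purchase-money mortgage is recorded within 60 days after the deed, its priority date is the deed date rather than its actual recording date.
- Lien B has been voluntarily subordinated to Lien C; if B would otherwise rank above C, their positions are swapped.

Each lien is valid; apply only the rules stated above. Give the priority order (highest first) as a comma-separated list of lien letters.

E, C, D, B, A

Adjusting effective dates: C missed the 60-day window (81 days after the deed), so its recording date stands.
E, as a real-property tax lien, has superpriority and ranks first.
Ordering the rest by effective date: B (Apr 4, 2023), D (May 7, 2023), C (Sep 10, 2023), A (Feb 26, 2024).
The subordination applies — B was senior to C — so B and C swap.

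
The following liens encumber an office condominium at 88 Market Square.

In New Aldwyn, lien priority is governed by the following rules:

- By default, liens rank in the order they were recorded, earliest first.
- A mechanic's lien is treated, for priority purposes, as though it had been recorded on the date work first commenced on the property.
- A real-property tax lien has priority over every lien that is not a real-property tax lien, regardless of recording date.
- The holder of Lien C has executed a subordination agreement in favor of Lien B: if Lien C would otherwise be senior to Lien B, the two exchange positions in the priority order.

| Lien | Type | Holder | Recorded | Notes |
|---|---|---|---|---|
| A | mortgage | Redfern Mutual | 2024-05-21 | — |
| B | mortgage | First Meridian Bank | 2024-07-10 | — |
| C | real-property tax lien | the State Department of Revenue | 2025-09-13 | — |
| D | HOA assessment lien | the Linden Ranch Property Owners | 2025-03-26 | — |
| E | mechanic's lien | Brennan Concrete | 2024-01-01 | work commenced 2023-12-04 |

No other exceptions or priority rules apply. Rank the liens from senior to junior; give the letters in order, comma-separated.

B, E, A, C, D

Effective dates: E is treated as recorded 2023-12-04, the work-commencement date.
C is a real-property tax lien and takes priority over every other lien.
Remaining liens by effective date: E (2023-12-04), A (2024-05-21), B (2024-07-10), D (2025-03-26).
The subordination applies — C was senior to B — so C and B swap.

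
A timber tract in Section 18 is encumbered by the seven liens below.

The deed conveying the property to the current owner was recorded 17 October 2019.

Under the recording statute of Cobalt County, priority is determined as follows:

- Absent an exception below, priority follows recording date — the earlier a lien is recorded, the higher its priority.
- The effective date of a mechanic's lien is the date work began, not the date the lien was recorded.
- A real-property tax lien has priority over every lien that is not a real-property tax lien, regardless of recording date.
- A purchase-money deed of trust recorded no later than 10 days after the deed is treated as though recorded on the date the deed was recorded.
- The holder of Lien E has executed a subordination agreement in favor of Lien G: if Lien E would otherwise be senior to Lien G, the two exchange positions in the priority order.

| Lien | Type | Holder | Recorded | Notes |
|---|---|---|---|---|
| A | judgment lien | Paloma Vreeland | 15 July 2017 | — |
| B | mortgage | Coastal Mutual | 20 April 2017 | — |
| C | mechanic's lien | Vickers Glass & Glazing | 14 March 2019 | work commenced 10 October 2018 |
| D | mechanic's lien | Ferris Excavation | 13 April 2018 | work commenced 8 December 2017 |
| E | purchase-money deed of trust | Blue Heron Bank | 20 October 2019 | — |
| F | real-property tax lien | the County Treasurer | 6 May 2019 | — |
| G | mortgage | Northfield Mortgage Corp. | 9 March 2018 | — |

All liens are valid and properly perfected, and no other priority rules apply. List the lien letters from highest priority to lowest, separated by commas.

F, B, A, D, G, C, E

Effective dates after the stated exceptions: C's effective date is 10 October 2018, when work began; D is treated as recorded 8 December 2017, the work-commencement date; E was recorded within the 10-day window, so its effective date is the deed date 17 October 2019.
As a real-property tax lien, F is senior to every other lien.
Among the remaining liens, by effective date: B (20 April 2017), A (15 July 2017), D (8 December 2017), G (9 March 2018), C (10 October 2018), E (17 October 2019).
E is already junior to G, so the subordination agreement changes nothing.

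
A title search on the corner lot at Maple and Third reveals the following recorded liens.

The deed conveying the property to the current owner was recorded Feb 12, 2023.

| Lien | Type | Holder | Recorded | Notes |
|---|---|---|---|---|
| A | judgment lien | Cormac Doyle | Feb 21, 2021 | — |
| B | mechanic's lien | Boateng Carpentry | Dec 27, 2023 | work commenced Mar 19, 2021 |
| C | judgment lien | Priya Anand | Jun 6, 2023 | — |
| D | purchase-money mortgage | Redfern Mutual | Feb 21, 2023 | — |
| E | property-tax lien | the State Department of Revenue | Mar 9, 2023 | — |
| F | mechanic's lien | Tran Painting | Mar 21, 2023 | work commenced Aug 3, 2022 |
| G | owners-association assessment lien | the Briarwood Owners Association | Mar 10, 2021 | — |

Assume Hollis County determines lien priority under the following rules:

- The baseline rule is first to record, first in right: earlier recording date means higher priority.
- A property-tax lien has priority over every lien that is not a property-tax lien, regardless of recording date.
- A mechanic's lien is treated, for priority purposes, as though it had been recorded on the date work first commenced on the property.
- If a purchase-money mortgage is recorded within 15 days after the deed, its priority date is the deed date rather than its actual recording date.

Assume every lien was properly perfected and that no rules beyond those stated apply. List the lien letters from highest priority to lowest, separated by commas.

E, A, G, B, F, D, C

Effective dates: B relates back to Mar 19, 2021 (work commenced); D relates back to the deed date Feb 12, 2023; F relates back to Aug 3, 2022 (work commenced).
E is a property-tax lien, so it outranks all other liens regardless of date.
Among the remaining liens, by effective date: A (Feb 21, 2021), G (Mar 10, 2021), B (Mar 19, 2021), F (Aug 3, 2022), D (Feb 12, 2023), C (Jun 6, 2023).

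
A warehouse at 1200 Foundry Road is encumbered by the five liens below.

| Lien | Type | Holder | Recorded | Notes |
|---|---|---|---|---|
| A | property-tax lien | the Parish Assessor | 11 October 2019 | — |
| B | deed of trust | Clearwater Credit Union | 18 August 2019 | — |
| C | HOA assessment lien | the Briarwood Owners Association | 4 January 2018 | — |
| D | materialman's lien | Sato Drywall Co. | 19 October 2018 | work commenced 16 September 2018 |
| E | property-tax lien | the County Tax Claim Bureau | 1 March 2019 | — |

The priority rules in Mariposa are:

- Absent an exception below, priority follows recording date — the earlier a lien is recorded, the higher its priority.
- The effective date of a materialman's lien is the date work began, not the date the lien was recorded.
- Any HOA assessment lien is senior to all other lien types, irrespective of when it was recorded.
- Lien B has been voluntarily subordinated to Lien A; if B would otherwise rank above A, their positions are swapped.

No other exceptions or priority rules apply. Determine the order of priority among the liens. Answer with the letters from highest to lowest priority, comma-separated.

First, effective dates: D is treated as recorded 16 September 2018, the work-commencement date.
C is an HOA assessment lien and takes priority over every other lien.
The other liens, earliest effective date first: D (16 September 2018), E (1 March 2019), B (18 August 2019), A (11 October 2019).
B would otherwise be senior to A, so under the subordination agreement B and A exchange positions.

C, D, E, A, B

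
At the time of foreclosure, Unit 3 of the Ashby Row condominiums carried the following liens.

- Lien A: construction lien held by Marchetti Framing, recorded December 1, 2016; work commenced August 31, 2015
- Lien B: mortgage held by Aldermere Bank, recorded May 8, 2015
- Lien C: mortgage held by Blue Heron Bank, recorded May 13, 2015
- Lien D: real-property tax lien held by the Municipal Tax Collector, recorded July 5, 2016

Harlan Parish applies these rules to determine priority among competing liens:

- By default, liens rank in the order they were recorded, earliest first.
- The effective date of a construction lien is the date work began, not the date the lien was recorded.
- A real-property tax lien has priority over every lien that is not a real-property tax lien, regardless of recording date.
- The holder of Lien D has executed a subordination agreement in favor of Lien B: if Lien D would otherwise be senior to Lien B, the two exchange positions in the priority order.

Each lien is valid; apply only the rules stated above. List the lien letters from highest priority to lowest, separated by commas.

B, D, C, A

First, effective dates: A relates back to August 31, 2015 (work commenced).
D, as a real-property tax lien, has superpriority and ranks first.
Among the remaining liens, by effective date: B (May 8, 2015), C (May 13, 2015), A (August 31, 2015).
D would otherwise be senior to B, so under the subordination agreement D and B exchange positions.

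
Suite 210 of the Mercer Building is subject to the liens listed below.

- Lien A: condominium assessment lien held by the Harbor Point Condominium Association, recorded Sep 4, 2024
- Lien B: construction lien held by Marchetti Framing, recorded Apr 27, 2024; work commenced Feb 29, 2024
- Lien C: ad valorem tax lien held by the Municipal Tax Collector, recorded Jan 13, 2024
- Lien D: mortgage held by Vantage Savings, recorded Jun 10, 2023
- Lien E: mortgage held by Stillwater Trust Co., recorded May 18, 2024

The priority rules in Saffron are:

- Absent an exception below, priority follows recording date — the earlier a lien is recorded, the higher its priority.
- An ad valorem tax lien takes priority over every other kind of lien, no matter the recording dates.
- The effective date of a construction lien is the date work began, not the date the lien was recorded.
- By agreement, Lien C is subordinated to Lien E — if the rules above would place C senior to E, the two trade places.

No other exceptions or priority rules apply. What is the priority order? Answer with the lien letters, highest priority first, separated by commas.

E, D, B, C, A

Effective dates after the stated exceptions: B's effective date is Feb 29, 2024, when work began.
As an ad valorem tax lien, C is senior to every other lien.
Ordering the rest by effective date: D (Jun 10, 2023), B (Feb 29, 2024), E (May 18, 2024), A (Sep 4, 2024).
The subordination applies — C was senior to E — so C and E swap.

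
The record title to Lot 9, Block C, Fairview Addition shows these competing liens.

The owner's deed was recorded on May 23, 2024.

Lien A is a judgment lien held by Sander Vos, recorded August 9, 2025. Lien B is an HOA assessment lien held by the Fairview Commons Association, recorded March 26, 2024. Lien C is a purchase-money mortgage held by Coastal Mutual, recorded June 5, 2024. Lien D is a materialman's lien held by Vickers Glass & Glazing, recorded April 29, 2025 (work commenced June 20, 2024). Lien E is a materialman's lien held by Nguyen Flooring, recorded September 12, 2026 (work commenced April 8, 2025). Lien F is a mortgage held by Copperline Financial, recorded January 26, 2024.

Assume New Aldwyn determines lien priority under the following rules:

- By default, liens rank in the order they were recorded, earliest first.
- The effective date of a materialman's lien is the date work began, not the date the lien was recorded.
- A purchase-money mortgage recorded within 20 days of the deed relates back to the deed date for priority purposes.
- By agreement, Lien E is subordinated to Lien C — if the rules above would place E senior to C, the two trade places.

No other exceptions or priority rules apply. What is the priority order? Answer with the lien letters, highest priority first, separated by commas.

F, B, C, D, E, A

First, effective dates: C relates back to the deed date May 23, 2024; D relates back to June 20, 2024 (work commenced); E's effective date is April 8, 2025, when work began.
By effective date, earliest first: F (January 26, 2024), B (March 26, 2024), C (May 23, 2024), D (June 20, 2024), E (April 8, 2025), A (August 9, 2025).
E already ranks below C; the subordination has no effect.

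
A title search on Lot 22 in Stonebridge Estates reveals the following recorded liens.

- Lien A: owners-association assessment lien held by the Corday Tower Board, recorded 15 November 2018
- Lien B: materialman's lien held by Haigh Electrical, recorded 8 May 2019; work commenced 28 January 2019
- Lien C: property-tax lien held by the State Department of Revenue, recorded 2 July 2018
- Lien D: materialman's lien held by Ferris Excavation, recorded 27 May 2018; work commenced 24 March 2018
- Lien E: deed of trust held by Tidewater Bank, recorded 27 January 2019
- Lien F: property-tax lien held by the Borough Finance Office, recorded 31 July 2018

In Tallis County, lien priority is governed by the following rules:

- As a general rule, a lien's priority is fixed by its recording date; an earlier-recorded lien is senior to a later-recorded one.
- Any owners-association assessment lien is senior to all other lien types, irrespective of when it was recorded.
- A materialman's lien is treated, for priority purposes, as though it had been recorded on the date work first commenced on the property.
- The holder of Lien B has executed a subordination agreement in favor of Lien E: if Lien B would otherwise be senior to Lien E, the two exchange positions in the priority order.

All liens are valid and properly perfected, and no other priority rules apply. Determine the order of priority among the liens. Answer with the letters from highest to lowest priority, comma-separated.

A, D, C, F, E, B

Adjusting effective dates: B is treated as recorded 28 January 2019, the work-commencement date; D's effective date is 24 March 2018, when work began.
A is an owners-association assessment lien and takes priority over every other lien.
Among the remaining liens, by effective date: D (24 March 2018), C (2 July 2018), F (31 July 2018), E (27 January 2019), B (28 January 2019).
Since B is not senior to E, the subordination leaves the order unchanged.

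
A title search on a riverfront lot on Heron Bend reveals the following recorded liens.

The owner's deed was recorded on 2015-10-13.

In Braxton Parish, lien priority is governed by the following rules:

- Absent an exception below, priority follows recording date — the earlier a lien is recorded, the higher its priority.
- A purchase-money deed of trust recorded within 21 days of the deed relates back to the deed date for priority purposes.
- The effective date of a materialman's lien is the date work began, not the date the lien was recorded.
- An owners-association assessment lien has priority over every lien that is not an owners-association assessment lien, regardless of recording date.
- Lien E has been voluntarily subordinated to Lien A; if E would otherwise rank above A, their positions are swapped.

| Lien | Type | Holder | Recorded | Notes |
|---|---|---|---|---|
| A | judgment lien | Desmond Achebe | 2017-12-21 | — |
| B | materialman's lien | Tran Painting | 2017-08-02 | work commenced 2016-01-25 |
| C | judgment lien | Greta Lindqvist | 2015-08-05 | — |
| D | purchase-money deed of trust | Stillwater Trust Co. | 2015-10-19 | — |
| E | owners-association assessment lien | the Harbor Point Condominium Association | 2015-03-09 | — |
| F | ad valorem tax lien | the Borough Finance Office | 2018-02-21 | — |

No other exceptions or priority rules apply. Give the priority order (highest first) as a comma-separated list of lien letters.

Adjusting effective dates: B's effective date is 2016-01-25, when work began; D's effective date is the deed date, 2015-10-13.
E is an owners-association assessment lien, so it outranks all other liens regardless of date.
Ordering the rest by effective date: C (2015-08-05), D (2015-10-13), B (2016-01-25), A (2017-12-21), F (2018-02-21).
The subordination applies — E was senior to A — so E and A swap.

A, C, D, B, E, F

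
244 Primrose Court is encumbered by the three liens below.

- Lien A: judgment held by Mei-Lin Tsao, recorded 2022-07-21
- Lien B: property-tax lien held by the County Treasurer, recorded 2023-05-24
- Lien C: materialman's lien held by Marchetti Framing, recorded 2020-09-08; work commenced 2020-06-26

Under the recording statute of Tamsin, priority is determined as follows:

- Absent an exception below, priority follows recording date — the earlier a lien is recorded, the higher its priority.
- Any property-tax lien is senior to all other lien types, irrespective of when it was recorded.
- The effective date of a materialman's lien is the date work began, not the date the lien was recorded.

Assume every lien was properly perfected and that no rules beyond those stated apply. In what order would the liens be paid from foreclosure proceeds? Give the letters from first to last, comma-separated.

Effective dates after the stated exceptions: C is treated as recorded 2020-06-26, the work-commencement date.
B is a property-tax lien, so it outranks all other liens regardless of date.
Among the remaining liens, by effective date: C (2020-06-26), A (2022-07-21).

B, C, A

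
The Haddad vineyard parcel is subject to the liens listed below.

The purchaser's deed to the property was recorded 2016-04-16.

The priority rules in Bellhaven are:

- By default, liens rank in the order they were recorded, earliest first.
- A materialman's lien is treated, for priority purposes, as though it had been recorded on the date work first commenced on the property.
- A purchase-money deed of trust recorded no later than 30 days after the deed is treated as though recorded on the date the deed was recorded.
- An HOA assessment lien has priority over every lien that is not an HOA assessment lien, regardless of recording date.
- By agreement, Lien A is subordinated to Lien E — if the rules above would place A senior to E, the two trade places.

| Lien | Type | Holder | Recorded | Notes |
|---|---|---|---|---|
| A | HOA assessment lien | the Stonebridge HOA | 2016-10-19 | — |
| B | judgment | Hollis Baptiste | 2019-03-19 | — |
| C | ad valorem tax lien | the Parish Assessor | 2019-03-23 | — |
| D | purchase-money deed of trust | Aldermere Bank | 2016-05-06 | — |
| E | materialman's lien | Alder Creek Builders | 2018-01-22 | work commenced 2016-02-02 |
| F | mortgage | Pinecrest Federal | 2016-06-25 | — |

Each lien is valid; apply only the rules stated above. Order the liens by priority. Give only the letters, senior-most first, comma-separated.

Effective dates after the stated exceptions: D was recorded within the 30-day window, so its effective date is the deed date 2016-04-16; E is treated as recorded 2016-02-02, the work-commencement date.
A is an HOA assessment lien and takes priority over every other lien.
Remaining liens by effective date: E (2016-02-02), D (2016-04-16), F (2016-06-25), B (2019-03-19), C (2019-03-23).
A is senior to E before the subordination, so the two trade places.

E, A, D, F, B, C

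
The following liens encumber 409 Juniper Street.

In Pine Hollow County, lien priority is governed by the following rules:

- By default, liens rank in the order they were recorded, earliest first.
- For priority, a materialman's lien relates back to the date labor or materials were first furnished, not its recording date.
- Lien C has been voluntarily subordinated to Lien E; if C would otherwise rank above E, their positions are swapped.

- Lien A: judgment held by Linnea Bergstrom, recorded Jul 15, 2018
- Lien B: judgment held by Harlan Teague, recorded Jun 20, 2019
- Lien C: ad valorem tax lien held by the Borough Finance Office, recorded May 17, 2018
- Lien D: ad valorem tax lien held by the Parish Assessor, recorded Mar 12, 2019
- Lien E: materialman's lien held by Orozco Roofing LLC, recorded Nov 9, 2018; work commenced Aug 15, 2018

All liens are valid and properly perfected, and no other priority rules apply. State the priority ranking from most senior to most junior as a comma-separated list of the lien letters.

E, A, C, D, B

First, effective dates: E's effective date is Aug 15, 2018, when work began.
By effective date: C (May 17, 2018), A (Jul 15, 2018), E (Aug 15, 2018), D (Mar 12, 2019), B (Jun 20, 2019).
C is senior to E before the subordination, so the two trade places.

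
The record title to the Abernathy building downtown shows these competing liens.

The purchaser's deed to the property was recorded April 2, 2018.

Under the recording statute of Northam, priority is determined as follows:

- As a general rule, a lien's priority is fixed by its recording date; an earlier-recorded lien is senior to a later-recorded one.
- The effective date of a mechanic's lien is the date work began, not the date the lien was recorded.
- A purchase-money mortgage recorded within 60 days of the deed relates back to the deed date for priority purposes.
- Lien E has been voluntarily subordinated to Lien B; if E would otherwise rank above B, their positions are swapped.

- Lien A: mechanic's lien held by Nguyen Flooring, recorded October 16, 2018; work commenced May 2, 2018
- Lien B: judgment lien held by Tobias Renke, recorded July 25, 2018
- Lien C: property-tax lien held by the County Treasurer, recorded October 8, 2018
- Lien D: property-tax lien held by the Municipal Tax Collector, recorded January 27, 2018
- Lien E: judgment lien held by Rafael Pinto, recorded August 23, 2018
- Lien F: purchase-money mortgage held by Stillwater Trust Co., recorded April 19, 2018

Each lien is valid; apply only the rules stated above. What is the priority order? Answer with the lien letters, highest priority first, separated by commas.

D, F, A, B, E, C

First, effective dates: A is treated as recorded May 2, 2018, the work-commencement date; F relates back to the deed date April 2, 2018.
By effective date, earliest first: D (January 27, 2018), F (April 2, 2018), A (May 2, 2018), B (July 25, 2018), E (August 23, 2018), C (October 8, 2018).
Since E is not senior to B, the subordination leaves the order unchanged.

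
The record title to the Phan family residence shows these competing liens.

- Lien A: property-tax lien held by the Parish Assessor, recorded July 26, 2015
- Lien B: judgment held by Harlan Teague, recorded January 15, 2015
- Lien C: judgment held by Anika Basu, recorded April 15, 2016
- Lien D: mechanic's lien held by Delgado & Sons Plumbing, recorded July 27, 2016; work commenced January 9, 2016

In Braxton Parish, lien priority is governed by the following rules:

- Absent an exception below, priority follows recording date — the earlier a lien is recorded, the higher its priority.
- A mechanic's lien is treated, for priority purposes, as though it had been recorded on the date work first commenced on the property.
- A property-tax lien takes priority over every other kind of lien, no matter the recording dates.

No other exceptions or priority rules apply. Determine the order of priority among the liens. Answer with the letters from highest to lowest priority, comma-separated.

A, B, D, C

Adjusting effective dates: D relates back to January 9, 2016 (work commenced).
A is a property-tax lien and takes priority over every other lien.
The other liens, earliest effective date first: B (January 15, 2015), D (January 9, 2016), C (April 15, 2016).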